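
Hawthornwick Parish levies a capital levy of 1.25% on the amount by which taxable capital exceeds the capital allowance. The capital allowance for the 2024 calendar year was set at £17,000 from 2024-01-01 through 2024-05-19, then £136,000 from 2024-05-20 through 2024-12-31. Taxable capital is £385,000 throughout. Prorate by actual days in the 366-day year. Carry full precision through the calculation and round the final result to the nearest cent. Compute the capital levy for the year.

£3,681.49

2024-01-01 to 2024-05-19: 140 days, exemption £17,000 → (£385,000 − £17,000) × 1.25% × 140/366 = £1,759.5628
2024-05-20 to 2024-12-31: 226 days, exemption £136,000 → (£385,000 − £136,000) × 1.25% × 226/366 = £1,921.9262
Total = £3,681.4891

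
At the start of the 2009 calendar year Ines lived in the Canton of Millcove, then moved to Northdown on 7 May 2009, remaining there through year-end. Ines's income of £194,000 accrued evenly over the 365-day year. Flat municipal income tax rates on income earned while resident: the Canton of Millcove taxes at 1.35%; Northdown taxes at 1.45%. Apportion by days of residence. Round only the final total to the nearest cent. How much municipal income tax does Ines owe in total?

The Canton of Millcove, 1 January – 6 May 2009: 126 days → £194,000 × 1.35% × 126/365 = £904.0932
Northdown, 7 May – 31 December 2009: 239 days → £194,000 × 1.45% × 239/365 = £1,841.9370
Total = £2,746.0301

£2,746.03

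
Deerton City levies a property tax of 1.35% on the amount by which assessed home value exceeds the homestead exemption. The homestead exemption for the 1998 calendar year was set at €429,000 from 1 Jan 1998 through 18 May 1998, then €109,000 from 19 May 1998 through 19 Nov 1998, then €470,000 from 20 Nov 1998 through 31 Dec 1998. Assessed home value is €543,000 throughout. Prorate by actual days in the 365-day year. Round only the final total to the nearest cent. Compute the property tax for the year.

€3,664.90

1 Jan – 18 May 1998: 138 days, exemption €429,000 → (€543,000 − €429,000) × 1.35% × 138/365 = €581.8685
19 May – 19 Nov 1998: 185 days, exemption €109,000 → (€543,000 − €109,000) × 1.35% × 185/365 = €2,969.6301
20 Nov – 31 Dec 1998: 42 days, exemption €470,000 → (€543,000 − €470,000) × 1.35% × 42/365 = €113.4000
Total = €3,664.8986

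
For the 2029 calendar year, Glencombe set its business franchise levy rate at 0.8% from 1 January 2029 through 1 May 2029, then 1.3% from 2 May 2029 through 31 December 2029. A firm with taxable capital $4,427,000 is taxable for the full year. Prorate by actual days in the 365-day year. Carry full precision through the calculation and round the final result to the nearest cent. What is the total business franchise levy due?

$50,213.10

1 January – 1 May 2029: 121 days at 0.8% → $4,427,000 × 0.8% × 121/365 = $11,740.6466
2 May – 31 December 2029: 244 days at 1.3% → $4,427,000 × 1.3% × 244/365 = $38,472.4493
Total = $50,213.0959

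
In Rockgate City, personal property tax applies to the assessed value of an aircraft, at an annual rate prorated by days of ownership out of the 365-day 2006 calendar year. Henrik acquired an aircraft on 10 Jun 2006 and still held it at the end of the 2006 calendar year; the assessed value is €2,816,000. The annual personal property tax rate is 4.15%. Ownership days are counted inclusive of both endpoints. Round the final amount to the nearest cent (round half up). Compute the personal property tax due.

Days held (10 Jun – 31 Dec 2006): 205 out of 365
Tax = €2,816,000 × 4.15% × 205/365 = €65,635.9452

€65,635.95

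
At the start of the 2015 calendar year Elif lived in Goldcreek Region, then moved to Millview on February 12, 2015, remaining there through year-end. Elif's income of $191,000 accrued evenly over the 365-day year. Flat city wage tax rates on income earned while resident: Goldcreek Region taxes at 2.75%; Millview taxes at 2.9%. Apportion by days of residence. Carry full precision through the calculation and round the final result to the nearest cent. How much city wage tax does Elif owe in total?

Goldcreek Region, January 1 – February 11, 2015: 42 days → $191,000 × 2.75% × 42/365 = $604.3973
Millview, February 12 – December 31, 2015: 323 days → $191,000 × 2.9% × 323/365 = $4,901.6356
Total = $5,506.0329

$5,506.03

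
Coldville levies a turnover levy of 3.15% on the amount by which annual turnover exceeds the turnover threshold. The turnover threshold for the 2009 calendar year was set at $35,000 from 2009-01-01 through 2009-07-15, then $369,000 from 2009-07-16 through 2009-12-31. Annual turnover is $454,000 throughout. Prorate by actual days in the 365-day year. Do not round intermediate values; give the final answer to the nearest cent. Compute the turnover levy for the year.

2009-01-01 to 2009-07-15: 196 days, exemption $35,000 → ($454,000 − $35,000) × 3.15% × 196/365 = $7,087.4137
2009-07-16 to 2009-12-31: 169 days, exemption $369,000 → ($454,000 − $369,000) × 3.15% × 169/365 = $1,239.7192
Total = $8,327.1329

$8,327.13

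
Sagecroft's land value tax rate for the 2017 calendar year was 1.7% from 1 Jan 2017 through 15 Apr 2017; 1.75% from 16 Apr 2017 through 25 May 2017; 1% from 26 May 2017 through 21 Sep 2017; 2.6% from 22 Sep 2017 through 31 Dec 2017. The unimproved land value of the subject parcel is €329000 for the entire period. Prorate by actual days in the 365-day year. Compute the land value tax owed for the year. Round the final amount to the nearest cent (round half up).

€5679.53

1 Jan – 15 Apr 2017: 105 days at 1.7% → €329000 × 1.7% × 105/365 = €1608.9452
16 Apr – 25 May 2017: 40 days at 1.75% → €329000 × 1.75% × 40/365 = €630.9589
26 May – 21 Sep 2017: 119 days at 1% → €329000 × 1% × 119/365 = €1072.6301
22 Sep – 31 Dec 2017: 101 days at 2.6% → €329000 × 2.6% × 101/365 = €2366.9973
Total = €5679.5315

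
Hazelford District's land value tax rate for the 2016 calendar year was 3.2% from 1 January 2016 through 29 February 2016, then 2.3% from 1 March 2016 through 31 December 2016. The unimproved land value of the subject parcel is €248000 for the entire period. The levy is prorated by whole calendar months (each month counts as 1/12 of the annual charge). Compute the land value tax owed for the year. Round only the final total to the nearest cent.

€6076.00

1 January – 29 February 2016: 2 months at 3.2% → €248000 × 3.2% × 2/12 = €1322.6667
1 March – 31 December 2016: 10 months at 2.3% → €248000 × 2.3% × 10/12 = €4753.3333
Total = €6076.0000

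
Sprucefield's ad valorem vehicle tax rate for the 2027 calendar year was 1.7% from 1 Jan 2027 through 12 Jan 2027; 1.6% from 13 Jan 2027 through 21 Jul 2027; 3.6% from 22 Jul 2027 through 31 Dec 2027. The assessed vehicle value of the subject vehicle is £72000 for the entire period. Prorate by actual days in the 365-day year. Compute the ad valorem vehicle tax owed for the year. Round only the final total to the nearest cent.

£1797.44

1 Jan – 12 Jan 2027: 12 days at 1.7% → £72000 × 1.7% × 12/365 = £40.2411
13 Jan – 21 Jul 2027: 190 days at 1.6% → £72000 × 1.6% × 190/365 = £599.6712
22 Jul – 31 Dec 2027: 163 days at 3.6% → £72000 × 3.6% × 163/365 = £1157.5233
Total = £1797.4356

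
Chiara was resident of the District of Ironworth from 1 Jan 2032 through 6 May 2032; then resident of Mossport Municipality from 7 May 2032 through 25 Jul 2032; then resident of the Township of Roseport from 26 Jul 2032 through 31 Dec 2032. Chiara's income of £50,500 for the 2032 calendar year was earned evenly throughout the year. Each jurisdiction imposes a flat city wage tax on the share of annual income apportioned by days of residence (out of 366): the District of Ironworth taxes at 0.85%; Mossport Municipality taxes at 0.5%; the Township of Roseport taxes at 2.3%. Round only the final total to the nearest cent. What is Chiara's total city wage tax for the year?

The District of Ironworth, 1 Jan – 6 May 2032: 127 days → £50,500 × 0.85% × 127/366 = £148.9474
Mossport Municipality, 7 May – 25 Jul 2032: 80 days → £50,500 × 0.5% × 80/366 = £55.1913
The Township of Roseport, 26 Jul – 31 Dec 2032: 159 days → £50,500 × 2.3% × 159/366 = £504.5861
Total = £708.7247

£708.72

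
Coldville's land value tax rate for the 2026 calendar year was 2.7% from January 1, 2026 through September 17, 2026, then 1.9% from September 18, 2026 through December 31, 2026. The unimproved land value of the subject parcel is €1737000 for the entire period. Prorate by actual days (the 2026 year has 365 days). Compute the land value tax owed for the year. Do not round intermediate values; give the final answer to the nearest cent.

€42901.52

January 1 – September 17, 2026: 260 days at 2.7% → €1737000 × 2.7% × 260/365 = €33407.5068
September 18 – December 31, 2026: 105 days at 1.9% → €1737000 × 1.9% × 105/365 = €9494.0137
Total = €42901.5205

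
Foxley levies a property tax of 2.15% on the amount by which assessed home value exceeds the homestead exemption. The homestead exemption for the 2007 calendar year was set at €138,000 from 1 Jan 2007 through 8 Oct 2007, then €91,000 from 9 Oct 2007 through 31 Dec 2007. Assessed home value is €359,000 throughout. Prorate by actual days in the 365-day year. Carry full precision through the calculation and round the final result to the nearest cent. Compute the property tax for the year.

€4,984.05

1 Jan – 8 Oct 2007: 281 days, exemption €138,000 → (€359,000 − €138,000) × 2.15% × 281/365 = €3,658.0041
9 Oct – 31 Dec 2007: 84 days, exemption €91,000 → (€359,000 − €91,000) × 2.15% × 84/365 = €1,326.0493
Total = €4,984.0534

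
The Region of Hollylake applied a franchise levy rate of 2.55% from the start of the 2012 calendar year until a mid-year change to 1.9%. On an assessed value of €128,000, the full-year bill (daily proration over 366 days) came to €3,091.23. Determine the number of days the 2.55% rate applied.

Let d = days at the first rate; then 366 − d days at the second rate.
€128,000 × [2.55%·d + 1.9%·(366−d)] / 366 = €3,091.23
Solving gives d = 290, so the new rate took effect on October 17, 2012.

290 days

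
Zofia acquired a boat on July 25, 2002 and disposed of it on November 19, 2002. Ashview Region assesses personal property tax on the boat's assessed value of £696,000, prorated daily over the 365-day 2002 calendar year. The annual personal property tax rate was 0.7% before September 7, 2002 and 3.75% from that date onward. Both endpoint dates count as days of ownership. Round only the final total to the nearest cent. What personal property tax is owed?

July 25 – September 6, 2002: 44 days at 0.7% → £696,000 × 0.7% × 44/365 = £587.3096
September 7 – November 19, 2002: 74 days at 3.75% → £696,000 × 3.75% × 74/365 = £5,291.5068
Total = £5,878.8164

£5,878.82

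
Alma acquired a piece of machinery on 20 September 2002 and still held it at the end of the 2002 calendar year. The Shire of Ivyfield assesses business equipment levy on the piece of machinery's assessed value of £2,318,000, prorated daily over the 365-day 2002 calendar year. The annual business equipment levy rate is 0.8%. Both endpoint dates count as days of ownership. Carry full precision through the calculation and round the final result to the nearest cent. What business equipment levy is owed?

Days held (20 September – 31 December 2002): 103 out of 365
Tax = £2,318,000 × 0.8% × 103/365 = £5,232.9644

£5,232.96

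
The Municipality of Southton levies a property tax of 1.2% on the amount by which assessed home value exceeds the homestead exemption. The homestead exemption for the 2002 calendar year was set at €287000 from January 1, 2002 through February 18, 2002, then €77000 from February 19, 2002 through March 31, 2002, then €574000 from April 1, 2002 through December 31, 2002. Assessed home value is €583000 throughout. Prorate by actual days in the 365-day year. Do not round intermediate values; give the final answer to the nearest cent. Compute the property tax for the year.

€1240.27

January 1 – February 18, 2002: 49 days, exemption €287000 → (€583000 − €287000) × 1.2% × 49/365 = €476.8438
February 19 – March 31, 2002: 41 days, exemption €77000 → (€583000 − €77000) × 1.2% × 41/365 = €682.0603
April 1 – December 31, 2002: 275 days, exemption €574000 → (€583000 − €574000) × 1.2% × 275/365 = €81.3699
Total = €1240.2740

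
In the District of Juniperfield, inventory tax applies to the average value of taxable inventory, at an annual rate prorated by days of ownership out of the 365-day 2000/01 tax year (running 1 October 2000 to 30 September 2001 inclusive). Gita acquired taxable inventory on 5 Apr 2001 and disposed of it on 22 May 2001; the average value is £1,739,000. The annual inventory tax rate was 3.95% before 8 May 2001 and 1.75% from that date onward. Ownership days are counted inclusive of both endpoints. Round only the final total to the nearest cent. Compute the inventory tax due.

5 Apr – 7 May 2001: 33 days at 3.95% → £1,739,000 × 3.95% × 33/365 = £6,210.3740
8 May – 22 May 2001: 15 days at 1.75% → £1,739,000 × 1.75% × 15/365 = £1,250.6507
Total = £7,461.0247

£7,461.02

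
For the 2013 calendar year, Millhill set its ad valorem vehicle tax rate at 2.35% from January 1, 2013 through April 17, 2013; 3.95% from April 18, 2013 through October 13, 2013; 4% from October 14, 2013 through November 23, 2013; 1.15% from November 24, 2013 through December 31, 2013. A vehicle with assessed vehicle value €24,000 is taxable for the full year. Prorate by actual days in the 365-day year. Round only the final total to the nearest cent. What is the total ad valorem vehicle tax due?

January 1 – April 17, 2013: 107 days at 2.35% → €24,000 × 2.35% × 107/365 = €165.3370
April 18 – October 13, 2013: 179 days at 3.95% → €24,000 × 3.95% × 179/365 = €464.9096
October 14 – November 23, 2013: 41 days at 4% → €24,000 × 4% × 41/365 = €107.8356
November 24 – December 31, 2013: 38 days at 1.15% → €24,000 × 1.15% × 38/365 = €28.7342
Total = €766.8164

€766.82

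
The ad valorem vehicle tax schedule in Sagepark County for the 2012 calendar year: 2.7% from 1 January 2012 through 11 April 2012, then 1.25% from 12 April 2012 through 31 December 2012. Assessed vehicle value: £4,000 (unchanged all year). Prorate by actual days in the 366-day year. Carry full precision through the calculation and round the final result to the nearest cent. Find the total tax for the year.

1 January – 11 April 2012: 102 days at 2.7% → £4,000 × 2.7% × 102/366 = £30.0984
12 April – 31 December 2012: 264 days at 1.25% → £4,000 × 1.25% × 264/366 = £36.0656
Total = £66.1639

£66.16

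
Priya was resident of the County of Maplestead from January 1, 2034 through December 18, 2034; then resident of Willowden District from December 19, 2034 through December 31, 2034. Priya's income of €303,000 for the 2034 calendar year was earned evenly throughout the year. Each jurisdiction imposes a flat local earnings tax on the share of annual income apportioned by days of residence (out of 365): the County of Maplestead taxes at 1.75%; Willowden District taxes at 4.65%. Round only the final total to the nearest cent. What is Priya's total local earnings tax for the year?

€5,615.46

The County of Maplestead, January 1 – December 18, 2034: 352 days → €303,000 × 1.75% × 352/365 = €5,113.6438
Willowden District, December 19 – December 31, 2034: 13 days → €303,000 × 4.65% × 13/365 = €501.8178
Total = €5,615.4616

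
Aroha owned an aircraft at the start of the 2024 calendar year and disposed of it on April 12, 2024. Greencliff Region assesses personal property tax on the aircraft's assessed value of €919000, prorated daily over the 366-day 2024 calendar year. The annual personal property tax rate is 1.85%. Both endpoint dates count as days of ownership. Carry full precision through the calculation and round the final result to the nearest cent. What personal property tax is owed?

€4784.58

Days held (January 1 – April 12, 2024): 103 out of 366
Tax = €919000 × 1.85% × 103/366 = €4784.5751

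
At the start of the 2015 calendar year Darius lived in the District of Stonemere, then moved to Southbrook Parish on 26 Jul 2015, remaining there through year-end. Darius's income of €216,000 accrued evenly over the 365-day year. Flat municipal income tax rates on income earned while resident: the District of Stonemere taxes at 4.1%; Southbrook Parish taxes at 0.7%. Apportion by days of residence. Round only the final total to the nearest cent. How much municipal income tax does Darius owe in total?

€5,656.83

The District of Stonemere, 1 Jan – 25 Jul 2015: 206 days → €216,000 × 4.1% × 206/365 = €4,998.1808
Southbrook Parish, 26 Jul – 31 Dec 2015: 159 days → €216,000 × 0.7% × 159/365 = €658.6521
Total = €5,656.8329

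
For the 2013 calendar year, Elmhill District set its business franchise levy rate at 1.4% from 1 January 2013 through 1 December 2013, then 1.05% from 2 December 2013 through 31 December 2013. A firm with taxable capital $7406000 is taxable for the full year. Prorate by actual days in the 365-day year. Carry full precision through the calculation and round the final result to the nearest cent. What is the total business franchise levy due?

1 January – 1 December 2013: 335 days at 1.4% → $7406000 × 1.4% × 335/365 = $95162.0274
2 December – 31 December 2013: 30 days at 1.05% → $7406000 × 1.05% × 30/365 = $6391.4795
Total = $101553.5068

$101553.51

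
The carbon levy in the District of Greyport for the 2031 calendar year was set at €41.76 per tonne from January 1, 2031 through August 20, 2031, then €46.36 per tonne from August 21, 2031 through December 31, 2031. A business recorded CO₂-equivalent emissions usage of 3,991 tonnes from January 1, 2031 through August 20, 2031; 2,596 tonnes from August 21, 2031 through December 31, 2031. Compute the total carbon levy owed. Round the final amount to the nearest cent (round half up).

€287,014.72

January 1 – August 20, 2031: 3,991 tonnes at €41.76/tonne → €166,664.16
August 21 – December 31, 2031: 2,596 tonnes at €46.36/tonne → €120,350.56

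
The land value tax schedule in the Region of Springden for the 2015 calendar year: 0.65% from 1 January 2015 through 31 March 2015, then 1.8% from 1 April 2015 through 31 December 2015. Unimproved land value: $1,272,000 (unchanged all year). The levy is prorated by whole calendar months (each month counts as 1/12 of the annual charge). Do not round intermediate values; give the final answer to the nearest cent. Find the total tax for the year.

1 January – 31 March 2015: 3 months at 0.65% → $1,272,000 × 0.65% × 3/12 = $2,067.0000
1 April – 31 December 2015: 9 months at 1.8% → $1,272,000 × 1.8% × 9/12 = $17,172.0000
Total = $19,239.0000

$19,239.00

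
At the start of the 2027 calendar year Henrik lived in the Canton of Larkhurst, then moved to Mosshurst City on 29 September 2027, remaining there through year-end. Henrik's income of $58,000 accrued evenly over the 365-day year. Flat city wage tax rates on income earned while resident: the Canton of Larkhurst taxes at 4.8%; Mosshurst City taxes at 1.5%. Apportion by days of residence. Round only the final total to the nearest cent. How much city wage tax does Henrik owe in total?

$2,291.08

The Canton of Larkhurst, 1 January – 28 September 2027: 271 days → $58,000 × 4.8% × 271/365 = $2,067.0247
Mosshurst City, 29 September – 31 December 2027: 94 days → $58,000 × 1.5% × 94/365 = $224.0548
Total = $2,291.0795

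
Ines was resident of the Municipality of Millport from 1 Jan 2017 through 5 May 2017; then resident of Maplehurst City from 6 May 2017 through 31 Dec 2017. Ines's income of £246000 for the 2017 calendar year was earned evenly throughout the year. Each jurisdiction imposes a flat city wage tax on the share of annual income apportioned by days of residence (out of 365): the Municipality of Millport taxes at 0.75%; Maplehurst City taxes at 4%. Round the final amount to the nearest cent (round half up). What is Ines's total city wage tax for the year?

£7101.99

The Municipality of Millport, 1 Jan – 5 May 2017: 125 days → £246000 × 0.75% × 125/365 = £631.8493
Maplehurst City, 6 May – 31 Dec 2017: 240 days → £246000 × 4% × 240/365 = £6470.1370
Total = £7101.9863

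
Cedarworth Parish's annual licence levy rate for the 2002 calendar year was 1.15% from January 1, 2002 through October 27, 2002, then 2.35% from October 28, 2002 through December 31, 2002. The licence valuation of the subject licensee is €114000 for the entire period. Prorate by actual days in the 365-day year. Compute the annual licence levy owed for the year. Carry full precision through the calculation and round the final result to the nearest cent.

January 1 – October 27, 2002: 300 days at 1.15% → €114000 × 1.15% × 300/365 = €1077.5342
October 28 – December 31, 2002: 65 days at 2.35% → €114000 × 2.35% × 65/365 = €477.0822
Total = €1554.6164

€1554.62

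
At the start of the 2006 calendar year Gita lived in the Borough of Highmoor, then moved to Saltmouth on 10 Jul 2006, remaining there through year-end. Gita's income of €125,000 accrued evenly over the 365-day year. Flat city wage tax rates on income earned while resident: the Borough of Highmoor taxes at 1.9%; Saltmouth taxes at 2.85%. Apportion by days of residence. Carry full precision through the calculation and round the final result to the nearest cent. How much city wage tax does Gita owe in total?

€2,944.35

The Borough of Highmoor, 1 Jan – 9 Jul 2006: 190 days → €125,000 × 1.9% × 190/365 = €1,236.3014
Saltmouth, 10 Jul – 31 Dec 2006: 175 days → €125,000 × 2.85% × 175/365 = €1,708.0479
Total = €2,944.3493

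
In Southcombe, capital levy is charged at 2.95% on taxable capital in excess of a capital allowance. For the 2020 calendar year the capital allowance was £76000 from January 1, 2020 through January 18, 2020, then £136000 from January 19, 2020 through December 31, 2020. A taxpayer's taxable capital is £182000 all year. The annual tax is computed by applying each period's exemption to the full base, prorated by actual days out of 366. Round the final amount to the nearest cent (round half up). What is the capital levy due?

January 1 – January 18, 2020: 18 days, exemption £76000 → (£182000 − £76000) × 2.95% × 18/366 = £153.7869
January 19 – December 31, 2020: 348 days, exemption £136000 → (£182000 − £136000) × 2.95% × 348/366 = £1290.2623
Total = £1444.0492

£1444.05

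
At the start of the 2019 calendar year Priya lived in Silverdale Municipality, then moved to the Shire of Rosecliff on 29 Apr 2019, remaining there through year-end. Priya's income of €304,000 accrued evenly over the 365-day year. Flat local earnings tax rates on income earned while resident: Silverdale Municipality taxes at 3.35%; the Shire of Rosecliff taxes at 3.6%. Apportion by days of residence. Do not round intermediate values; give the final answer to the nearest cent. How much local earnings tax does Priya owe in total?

€10,698.30

Silverdale Municipality, 1 Jan – 28 Apr 2019: 118 days → €304,000 × 3.35% × 118/365 = €3,292.3616
The Shire of Rosecliff, 29 Apr – 31 Dec 2019: 247 days → €304,000 × 3.6% × 247/365 = €7,405.9397
Total = €10,698.3014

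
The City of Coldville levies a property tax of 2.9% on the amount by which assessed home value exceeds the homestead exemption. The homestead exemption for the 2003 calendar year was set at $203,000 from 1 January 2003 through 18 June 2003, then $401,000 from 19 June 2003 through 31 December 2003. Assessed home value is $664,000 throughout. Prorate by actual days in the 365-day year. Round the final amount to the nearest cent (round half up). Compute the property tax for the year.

$10,285.62

1 January – 18 June 2003: 169 days, exemption $203,000 → ($664,000 − $203,000) × 2.9% × 169/365 = $6,190.0301
19 June – 31 December 2003: 196 days, exemption $401,000 → ($664,000 − $401,000) × 2.9% × 196/365 = $4,095.5945
Total = $10,285.6247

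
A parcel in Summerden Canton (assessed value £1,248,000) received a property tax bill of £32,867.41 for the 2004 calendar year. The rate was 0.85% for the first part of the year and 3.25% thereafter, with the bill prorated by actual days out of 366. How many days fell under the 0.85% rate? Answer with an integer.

94 days

Let d = days at the first rate; then 366 − d days at the second rate.
£1,248,000 × [0.85%·d + 3.25%·(366−d)] / 366 = £32,867.41
Solving gives d = 94, so the new rate took effect on 4 Apr 2004.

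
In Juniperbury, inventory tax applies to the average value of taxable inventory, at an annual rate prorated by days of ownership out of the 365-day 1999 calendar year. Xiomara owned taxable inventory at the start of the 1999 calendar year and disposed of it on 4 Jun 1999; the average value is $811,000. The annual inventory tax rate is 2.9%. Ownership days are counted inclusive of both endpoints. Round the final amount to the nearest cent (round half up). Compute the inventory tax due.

$9,987.52

Days held (1 Jan – 4 Jun 1999): 155 out of 365
Tax = $811,000 × 2.9% × 155/365 = $9,987.5205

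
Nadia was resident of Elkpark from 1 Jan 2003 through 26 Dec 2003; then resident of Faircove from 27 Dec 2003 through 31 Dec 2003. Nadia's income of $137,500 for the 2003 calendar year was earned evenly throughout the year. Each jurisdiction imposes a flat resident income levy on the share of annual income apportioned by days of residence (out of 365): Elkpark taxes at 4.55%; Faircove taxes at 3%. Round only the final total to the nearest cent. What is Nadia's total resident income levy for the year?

Elkpark, 1 Jan – 26 Dec 2003: 360 days → $137,500 × 4.55% × 360/365 = $6,170.5479
Faircove, 27 Dec – 31 Dec 2003: 5 days → $137,500 × 3% × 5/365 = $56.5068
Total = $6,227.0548

$6,227.05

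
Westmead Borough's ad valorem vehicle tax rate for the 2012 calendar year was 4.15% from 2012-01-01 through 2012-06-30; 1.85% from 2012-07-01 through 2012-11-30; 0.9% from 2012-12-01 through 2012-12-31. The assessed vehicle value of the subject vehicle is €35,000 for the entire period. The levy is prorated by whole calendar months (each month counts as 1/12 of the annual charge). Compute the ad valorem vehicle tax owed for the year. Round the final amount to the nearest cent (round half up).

€1,022.29

2012-01-01 to 2012-06-30: 6 months at 4.15% → €35,000 × 4.15% × 6/12 = €726.2500
2012-07-01 to 2012-11-30: 5 months at 1.85% → €35,000 × 1.85% × 5/12 = €269.7917
2012-12-01 to 2012-12-31: 1 month at 0.9% → €35,000 × 0.9% × 1/12 = €26.2500
Total = €1,022.2917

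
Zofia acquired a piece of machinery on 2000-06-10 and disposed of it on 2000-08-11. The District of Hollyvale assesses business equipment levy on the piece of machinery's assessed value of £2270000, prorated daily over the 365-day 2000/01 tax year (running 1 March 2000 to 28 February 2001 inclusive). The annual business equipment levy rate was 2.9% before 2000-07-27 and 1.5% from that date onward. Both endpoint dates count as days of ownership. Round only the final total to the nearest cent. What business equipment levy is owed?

£9969.34

2000-06-10 to 2000-07-26: 47 days at 2.9% → £2270000 × 2.9% × 47/365 = £8476.7397
2000-07-27 to 2000-08-11: 16 days at 1.5% → £2270000 × 1.5% × 16/365 = £1492.6027
Total = £9969.3425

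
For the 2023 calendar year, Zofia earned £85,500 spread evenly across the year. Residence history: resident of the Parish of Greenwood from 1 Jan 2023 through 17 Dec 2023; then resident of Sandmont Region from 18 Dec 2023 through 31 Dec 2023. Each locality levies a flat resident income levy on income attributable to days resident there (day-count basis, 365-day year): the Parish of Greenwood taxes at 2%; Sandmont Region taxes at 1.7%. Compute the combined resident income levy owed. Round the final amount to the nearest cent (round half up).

The Parish of Greenwood, 1 Jan – 17 Dec 2023: 351 days → £85,500 × 2% × 351/365 = £1,644.4110
Sandmont Region, 18 Dec – 31 Dec 2023: 14 days → £85,500 × 1.7% × 14/365 = £55.7507
Total = £1,700.1616

£1,700.16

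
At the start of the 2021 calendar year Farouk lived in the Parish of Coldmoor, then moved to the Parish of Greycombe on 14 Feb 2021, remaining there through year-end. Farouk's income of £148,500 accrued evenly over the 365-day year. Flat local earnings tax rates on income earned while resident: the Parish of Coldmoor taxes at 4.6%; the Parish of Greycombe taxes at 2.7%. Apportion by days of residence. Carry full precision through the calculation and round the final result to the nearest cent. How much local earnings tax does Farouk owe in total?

£4,349.63

The Parish of Coldmoor, 1 Jan – 13 Feb 2021: 44 days → £148,500 × 4.6% × 44/365 = £823.4630
The Parish of Greycombe, 14 Feb – 31 Dec 2021: 321 days → £148,500 × 2.7% × 321/365 = £3,526.1630
Total = £4,349.6260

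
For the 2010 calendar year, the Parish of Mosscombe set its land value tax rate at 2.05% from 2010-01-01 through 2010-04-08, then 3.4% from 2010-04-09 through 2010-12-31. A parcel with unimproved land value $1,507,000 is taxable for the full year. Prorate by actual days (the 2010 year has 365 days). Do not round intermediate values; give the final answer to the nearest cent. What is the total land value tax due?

2010-01-01 to 2010-04-08: 98 days at 2.05% → $1,507,000 × 2.05% × 98/365 = $8,294.6932
2010-04-09 to 2010-12-31: 267 days at 3.4% → $1,507,000 × 3.4% × 267/365 = $37,480.9479
Total = $45,775.6411

$45,775.64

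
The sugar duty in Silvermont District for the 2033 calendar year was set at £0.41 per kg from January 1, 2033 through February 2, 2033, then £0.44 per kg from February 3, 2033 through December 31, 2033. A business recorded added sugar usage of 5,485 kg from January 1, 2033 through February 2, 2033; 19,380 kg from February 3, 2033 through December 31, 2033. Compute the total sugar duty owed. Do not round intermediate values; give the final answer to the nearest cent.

January 1 – February 2, 2033: 5,485 kg at £0.41/kg → £2,248.85
February 3 – December 31, 2033: 19,380 kg at £0.44/kg → £8,527.20

£10,776.05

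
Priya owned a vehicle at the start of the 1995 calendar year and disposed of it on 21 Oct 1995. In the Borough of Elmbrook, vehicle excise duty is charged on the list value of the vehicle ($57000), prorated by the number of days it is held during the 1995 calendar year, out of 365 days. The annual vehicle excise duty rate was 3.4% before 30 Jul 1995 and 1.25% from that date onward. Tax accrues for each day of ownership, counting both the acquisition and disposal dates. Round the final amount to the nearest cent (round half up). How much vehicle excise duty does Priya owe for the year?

$1278.99

1 Jan – 29 Jul 1995: 210 days at 3.4% → $57000 × 3.4% × 210/365 = $1115.0137
30 Jul – 21 Oct 1995: 84 days at 1.25% → $57000 × 1.25% × 84/365 = $163.9726
Total = $1278.9863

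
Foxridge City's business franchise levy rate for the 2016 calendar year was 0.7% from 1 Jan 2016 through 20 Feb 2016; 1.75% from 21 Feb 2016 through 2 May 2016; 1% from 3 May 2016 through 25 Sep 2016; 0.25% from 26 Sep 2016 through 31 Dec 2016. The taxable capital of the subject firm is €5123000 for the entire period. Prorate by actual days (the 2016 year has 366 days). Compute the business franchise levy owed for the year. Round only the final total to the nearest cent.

1 Jan – 20 Feb 2016: 51 days at 0.7% → €5123000 × 0.7% × 51/366 = €4997.0246
21 Feb – 2 May 2016: 72 days at 1.75% → €5123000 × 1.75% × 72/366 = €17636.5574
3 May – 25 Sep 2016: 146 days at 1% → €5123000 × 1% × 146/366 = €20436.0109
26 Sep – 31 Dec 2016: 97 days at 0.25% → €5123000 × 0.25% × 97/366 = €3394.3374
Total = €46463.9303

€46463.93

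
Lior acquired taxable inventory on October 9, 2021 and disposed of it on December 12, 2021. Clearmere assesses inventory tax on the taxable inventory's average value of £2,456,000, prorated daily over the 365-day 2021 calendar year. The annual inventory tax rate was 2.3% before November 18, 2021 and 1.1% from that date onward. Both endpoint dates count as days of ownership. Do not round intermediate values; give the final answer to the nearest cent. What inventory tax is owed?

£8,040.88

October 9 – November 17, 2021: 40 days at 2.3% → £2,456,000 × 2.3% × 40/365 = £6,190.4658
November 18 – December 12, 2021: 25 days at 1.1% → £2,456,000 × 1.1% × 25/365 = £1,850.4110
Total = £8,040.8767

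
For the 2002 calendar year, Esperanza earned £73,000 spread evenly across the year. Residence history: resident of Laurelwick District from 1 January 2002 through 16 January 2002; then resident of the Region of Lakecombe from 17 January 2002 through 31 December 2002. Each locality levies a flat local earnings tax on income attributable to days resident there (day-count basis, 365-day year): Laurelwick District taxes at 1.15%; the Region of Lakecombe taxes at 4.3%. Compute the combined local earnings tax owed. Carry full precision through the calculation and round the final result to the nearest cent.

Laurelwick District, 1 January – 16 January 2002: 16 days → £73,000 × 1.15% × 16/365 = £36.8000
The Region of Lakecombe, 17 January – 31 December 2002: 349 days → £73,000 × 4.3% × 349/365 = £3,001.4000
Total = £3,038.2000

£3,038.20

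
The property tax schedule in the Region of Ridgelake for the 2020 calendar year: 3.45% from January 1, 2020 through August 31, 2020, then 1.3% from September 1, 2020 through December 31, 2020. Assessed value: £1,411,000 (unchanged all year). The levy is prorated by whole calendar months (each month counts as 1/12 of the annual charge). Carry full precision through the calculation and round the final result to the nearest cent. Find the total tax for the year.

January 1 – August 31, 2020: 8 months at 3.45% → £1,411,000 × 3.45% × 8/12 = £32,453.0000
September 1 – December 31, 2020: 4 months at 1.3% → £1,411,000 × 1.3% × 4/12 = £6,114.3333
Total = £38,567.3333

£38,567.33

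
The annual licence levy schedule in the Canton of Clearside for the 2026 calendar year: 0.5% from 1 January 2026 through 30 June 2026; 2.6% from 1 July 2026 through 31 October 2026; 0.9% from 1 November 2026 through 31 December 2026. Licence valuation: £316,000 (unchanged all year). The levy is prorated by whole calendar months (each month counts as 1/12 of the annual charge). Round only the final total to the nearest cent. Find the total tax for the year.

1 January – 30 June 2026: 6 months at 0.5% → £316,000 × 0.5% × 6/12 = £790.0000
1 July – 31 October 2026: 4 months at 2.6% → £316,000 × 2.6% × 4/12 = £2,738.6667
1 November – 31 December 2026: 2 months at 0.9% → £316,000 × 0.9% × 2/12 = £474.0000
Total = £4,002.6667

£4,002.67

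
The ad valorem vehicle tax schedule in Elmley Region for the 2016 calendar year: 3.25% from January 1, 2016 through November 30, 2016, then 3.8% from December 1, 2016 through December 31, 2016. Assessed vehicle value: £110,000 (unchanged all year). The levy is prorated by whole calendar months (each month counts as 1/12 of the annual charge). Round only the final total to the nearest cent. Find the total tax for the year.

January 1 – November 30, 2016: 11 months at 3.25% → £110,000 × 3.25% × 11/12 = £3,277.0833
December 1 – December 31, 2016: 1 month at 3.8% → £110,000 × 3.8% × 1/12 = £348.3333
Total = £3,625.4167

£3,625.42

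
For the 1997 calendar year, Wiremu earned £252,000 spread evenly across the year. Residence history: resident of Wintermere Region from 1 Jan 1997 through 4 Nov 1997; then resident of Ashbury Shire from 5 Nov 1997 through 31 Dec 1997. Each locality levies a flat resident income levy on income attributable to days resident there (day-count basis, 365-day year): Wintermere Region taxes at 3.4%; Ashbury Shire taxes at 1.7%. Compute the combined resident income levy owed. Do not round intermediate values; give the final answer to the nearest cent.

Wintermere Region, 1 Jan – 4 Nov 1997: 308 days → £252,000 × 3.4% × 308/365 = £7,229.9836
Ashbury Shire, 5 Nov – 31 Dec 1997: 57 days → £252,000 × 1.7% × 57/365 = £669.0082
Total = £7,898.9918

£7,898.99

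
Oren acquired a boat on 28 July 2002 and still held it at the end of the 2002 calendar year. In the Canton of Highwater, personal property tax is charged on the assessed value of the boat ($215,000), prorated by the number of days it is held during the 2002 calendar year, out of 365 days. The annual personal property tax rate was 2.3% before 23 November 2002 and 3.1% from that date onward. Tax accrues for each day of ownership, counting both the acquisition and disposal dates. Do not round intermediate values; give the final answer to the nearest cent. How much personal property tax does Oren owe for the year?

$2,310.81

28 July – 22 November 2002: 118 days at 2.3% → $215,000 × 2.3% × 118/365 = $1,598.6575
23 November – 31 December 2002: 39 days at 3.1% → $215,000 × 3.1% × 39/365 = $712.1507
Total = $2,310.8082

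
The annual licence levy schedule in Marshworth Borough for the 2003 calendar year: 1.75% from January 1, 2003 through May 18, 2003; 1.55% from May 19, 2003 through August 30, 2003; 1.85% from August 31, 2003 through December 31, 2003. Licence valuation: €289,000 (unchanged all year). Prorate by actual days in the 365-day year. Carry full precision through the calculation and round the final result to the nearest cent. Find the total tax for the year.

January 1 – May 18, 2003: 138 days at 1.75% → €289,000 × 1.75% × 138/365 = €1,912.1507
May 19 – August 30, 2003: 104 days at 1.55% → €289,000 × 1.55% × 104/365 = €1,276.3507
August 31 – December 31, 2003: 123 days at 1.85% → €289,000 × 1.85% × 123/365 = €1,801.6973
Total = €4,990.1986

€4,990.20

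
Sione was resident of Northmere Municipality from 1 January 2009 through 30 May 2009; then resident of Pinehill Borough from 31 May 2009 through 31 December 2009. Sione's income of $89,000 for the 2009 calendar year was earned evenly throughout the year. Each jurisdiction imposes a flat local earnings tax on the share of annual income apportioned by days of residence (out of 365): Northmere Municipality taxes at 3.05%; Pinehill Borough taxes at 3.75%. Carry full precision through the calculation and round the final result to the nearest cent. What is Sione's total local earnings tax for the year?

$3,081.47

Northmere Municipality, 1 January – 30 May 2009: 150 days → $89,000 × 3.05% × 150/365 = $1,115.5479
Pinehill Borough, 31 May – 31 December 2009: 215 days → $89,000 × 3.75% × 215/365 = $1,965.9247
Total = $3,081.4726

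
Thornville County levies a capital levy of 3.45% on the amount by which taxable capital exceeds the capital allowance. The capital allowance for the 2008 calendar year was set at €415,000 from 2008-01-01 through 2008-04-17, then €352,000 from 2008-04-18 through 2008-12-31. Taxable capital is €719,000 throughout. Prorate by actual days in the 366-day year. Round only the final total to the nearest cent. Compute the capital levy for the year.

€12,020.14

2008-01-01 to 2008-04-17: 108 days, exemption €415,000 → (€719,000 − €415,000) × 3.45% × 108/366 = €3,094.8197
2008-04-18 to 2008-12-31: 258 days, exemption €352,000 → (€719,000 − €352,000) × 3.45% × 258/366 = €8,925.3197
Total = €12,020.1393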